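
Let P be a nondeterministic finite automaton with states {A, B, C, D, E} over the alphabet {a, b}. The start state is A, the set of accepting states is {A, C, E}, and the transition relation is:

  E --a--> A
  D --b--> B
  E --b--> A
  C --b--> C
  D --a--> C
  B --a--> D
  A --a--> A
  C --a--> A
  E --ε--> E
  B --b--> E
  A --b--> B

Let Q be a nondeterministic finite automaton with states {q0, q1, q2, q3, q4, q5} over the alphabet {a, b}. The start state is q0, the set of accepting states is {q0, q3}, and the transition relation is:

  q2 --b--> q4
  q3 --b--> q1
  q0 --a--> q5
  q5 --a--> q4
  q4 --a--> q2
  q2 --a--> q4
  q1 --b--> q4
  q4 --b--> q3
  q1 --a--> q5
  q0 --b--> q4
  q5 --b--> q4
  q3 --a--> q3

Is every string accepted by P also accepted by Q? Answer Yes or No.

The string a is in L(P) but not in L(Q).
So L(P) ⊄ L(Q).

No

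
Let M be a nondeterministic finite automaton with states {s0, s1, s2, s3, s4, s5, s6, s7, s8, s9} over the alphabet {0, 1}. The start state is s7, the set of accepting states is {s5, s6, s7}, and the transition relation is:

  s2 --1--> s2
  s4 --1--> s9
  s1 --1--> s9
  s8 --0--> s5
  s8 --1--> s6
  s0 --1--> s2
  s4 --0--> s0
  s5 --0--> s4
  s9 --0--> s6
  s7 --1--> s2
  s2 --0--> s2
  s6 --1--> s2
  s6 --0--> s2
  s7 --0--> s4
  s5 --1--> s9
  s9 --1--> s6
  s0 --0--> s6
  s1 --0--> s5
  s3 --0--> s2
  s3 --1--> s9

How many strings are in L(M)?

4

The useful subgraph on states {s0, s4, s6, s7, s9} is acyclic, so L(M) is finite; the longest accepting path visits 4 useful states, giving maximum string length 3.
Counting accepting paths from s7 by length: 1 of length 0, 3 of length 3. Total 4.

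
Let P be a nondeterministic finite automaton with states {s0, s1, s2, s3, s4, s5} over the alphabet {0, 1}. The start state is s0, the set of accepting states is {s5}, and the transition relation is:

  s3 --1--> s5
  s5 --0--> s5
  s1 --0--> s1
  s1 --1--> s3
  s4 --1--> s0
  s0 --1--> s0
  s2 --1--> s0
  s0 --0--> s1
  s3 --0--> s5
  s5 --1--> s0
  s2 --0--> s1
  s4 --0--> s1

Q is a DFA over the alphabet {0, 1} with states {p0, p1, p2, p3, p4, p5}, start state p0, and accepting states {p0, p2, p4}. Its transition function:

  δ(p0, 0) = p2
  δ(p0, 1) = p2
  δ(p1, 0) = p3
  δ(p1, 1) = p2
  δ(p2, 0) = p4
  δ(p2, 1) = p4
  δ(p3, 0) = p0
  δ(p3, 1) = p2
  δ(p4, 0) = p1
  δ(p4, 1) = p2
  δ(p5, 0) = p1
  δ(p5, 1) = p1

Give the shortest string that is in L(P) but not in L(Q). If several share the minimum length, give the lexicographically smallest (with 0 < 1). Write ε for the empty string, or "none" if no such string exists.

The string 010 is accepted by P but not by Q.
No shorter string lies in the difference, and 010 is the lexicographically first length-3 string in L(P) \ L(Q).

010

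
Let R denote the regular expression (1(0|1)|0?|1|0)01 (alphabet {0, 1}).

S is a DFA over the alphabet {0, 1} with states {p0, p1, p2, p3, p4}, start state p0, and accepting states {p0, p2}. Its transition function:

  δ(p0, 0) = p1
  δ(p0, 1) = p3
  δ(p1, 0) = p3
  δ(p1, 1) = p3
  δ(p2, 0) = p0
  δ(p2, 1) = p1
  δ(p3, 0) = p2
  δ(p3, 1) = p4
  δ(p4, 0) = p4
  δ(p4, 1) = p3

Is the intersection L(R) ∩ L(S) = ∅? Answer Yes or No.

Yes

Converting the expression R to a DFA (subset construction, then merging equivalent states) gives the minimal DFA with states {r0, r1, r2, r3, r4, r5, r6}, start state r0, accepting states {r4} and transitions r0: 0→r1, 1→r2; r1: 0→r3, 1→r4; r2: 0→r1, 1→r5; r3: 0→r6, 1→r4; r4: 0→r6, 1→r6; r5: 0→r3, 1→r6; r6: 0→r6, 1→r6.
Exploring the product automaton R × S from the start pair (r0, p0), following both machines on each input symbol, reaches 16 state pairs: (r0, p0), (r1, p1), (r2, p3), (r3, p3), (r4, p3), (r1, p2), (r5, p4), (r6, p2), (r4, p4), (r6, p4), (r3, p0), (r4, p1), (r3, p4), (r6, p3), (r6, p0), (r6, p1).
R accepts in {r4} and S accepts in {p0, p2}; no reachable pair has both components accepting, so no string drives both machines to acceptance simultaneously and L(R) ∩ L(S) = ∅.
So no string is accepted by both, and the intersection is empty.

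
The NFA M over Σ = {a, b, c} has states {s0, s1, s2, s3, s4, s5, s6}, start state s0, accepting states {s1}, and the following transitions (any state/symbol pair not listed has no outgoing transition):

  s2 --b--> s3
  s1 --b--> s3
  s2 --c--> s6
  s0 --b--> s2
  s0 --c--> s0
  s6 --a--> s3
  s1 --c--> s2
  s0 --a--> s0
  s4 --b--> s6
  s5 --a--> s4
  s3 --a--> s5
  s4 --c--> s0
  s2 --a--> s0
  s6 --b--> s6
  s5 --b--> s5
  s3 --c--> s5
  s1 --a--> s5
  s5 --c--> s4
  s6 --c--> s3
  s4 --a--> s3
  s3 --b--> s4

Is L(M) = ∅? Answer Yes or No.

Yes

The states reachable from the start state are {s0, s2, s3, s4, s5, s6}.
None of the accepting states {s1} is reachable, so no string is accepted and L(M) = ∅.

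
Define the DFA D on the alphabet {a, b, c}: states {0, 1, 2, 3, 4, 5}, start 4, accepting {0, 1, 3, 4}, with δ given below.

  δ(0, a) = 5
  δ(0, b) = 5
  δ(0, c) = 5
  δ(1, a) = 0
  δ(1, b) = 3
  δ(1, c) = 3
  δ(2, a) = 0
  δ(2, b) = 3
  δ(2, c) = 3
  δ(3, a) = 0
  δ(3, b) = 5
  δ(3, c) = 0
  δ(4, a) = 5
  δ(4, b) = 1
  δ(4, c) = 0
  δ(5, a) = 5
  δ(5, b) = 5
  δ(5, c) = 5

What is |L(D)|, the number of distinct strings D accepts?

The useful subgraph on states {0, 1, 3, 4} is acyclic, so L(D) is finite; the longest accepting path visits 4 useful states, giving maximum string length 3.
Counting accepting paths from 4 by length: 1 of length 0, 2 of length 1, 3 of length 2, 4 of length 3. Total 10.

10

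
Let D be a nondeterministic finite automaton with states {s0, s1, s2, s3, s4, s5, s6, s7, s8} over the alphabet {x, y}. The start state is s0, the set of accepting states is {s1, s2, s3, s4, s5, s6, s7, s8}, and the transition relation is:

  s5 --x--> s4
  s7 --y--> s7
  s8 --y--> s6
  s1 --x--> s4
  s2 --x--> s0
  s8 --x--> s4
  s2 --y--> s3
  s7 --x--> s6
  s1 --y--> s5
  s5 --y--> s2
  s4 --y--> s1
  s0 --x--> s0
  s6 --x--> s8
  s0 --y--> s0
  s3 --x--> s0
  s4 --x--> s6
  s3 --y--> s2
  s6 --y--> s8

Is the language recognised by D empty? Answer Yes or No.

The states reachable from the start state are {s0}.
None of the accepting states {s1, s2, s3, s4, s5, s6, s7, s8} is reachable, so no string is accepted and L(D) = ∅.

Yes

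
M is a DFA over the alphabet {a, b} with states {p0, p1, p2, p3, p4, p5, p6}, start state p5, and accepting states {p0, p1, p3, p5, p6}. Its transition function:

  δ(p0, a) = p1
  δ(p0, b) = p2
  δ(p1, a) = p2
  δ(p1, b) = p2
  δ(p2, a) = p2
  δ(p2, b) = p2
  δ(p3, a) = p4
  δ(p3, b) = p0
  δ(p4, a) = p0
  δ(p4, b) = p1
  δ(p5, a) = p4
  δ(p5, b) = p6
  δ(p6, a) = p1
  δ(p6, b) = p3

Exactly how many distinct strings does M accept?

12

The useful subgraph on states {p0, p1, p3, p4, p5, p6} is acyclic, so L(M) is finite; the longest accepting path visits 6 useful states, giving maximum string length 5.
Counting accepting paths from p5 by length: 1 of length 0, 1 of length 1, 4 of length 2, 2 of length 3, 3 of length 4, 1 of length 5. Total 12.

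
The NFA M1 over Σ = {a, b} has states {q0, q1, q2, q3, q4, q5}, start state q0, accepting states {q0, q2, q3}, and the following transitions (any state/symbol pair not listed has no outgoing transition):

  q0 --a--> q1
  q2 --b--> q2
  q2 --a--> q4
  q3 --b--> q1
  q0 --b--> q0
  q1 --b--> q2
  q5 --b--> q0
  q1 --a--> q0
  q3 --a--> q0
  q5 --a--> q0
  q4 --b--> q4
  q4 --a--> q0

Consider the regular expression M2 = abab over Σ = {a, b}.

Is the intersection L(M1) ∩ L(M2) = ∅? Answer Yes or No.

Yes

Converting the expression M2 to a DFA (subset construction, then merging equivalent states) gives the minimal DFA with states {r0, r1, r2, r3, r4, r5}, start state r0, accepting states {r5} and transitions r0: a→r1, b→r2; r1: a→r2, b→r3; r2: a→r2, b→r2; r3: a→r4, b→r2; r4: a→r2, b→r5; r5: a→r2, b→r2.
Exploring the product automaton M1 × M2 from the start pair (q0, r0), following both machines on each input symbol, reaches 9 state pairs: (q0, r0), (q1, r1), (q0, r2), (q2, r3), (q1, r2), (q4, r4), (q2, r2), (q4, r5), (q4, r2).
M1 accepts in {q0, q2, q3} and M2 accepts in {r5}; no reachable pair has both components accepting, so no string drives both machines to acceptance simultaneously and L(M1) ∩ L(M2) = ∅.
So no string is accepted by both, and the intersection is empty.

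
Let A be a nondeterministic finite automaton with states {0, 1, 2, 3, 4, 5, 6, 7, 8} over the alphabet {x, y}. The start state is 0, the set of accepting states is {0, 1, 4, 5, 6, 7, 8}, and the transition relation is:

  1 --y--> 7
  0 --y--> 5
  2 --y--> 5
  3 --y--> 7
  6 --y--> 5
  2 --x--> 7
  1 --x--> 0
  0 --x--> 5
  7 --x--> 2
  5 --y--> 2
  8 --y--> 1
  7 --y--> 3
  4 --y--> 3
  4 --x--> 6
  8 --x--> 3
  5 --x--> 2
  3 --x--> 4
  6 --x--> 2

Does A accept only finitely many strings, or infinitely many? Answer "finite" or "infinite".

State 5 is reachable from the start and can reach an accepting state, and it lies on the cycle 5 → 2 → 5.
Traversing that cycle any number of times yields accepted strings of unbounded length, so the language is infinite.

infinite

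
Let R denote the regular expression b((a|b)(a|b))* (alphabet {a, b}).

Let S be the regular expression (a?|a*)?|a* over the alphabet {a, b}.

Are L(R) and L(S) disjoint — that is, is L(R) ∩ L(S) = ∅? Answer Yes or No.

Converting the expression R to a DFA (subset construction, then merging equivalent states) gives the minimal DFA with states {r0, r1, r2, r3}, start state r0, accepting states {r2} and transitions r0: a→r1, b→r2; r1: a→r1, b→r1; r2: a→r3, b→r3; r3: a→r2, b→r2.
Converting the expression S to a DFA (subset construction, then merging equivalent states) gives the minimal DFA with states {s0, s1}, start state s0, accepting states {s0} and transitions s0: a→s0, b→s1; s1: a→s1, b→s1.
Exploring the product automaton R × S from the start pair (r0, s0), following both machines on each input symbol, reaches 5 state pairs: (r0, s0), (r1, s0), (r2, s1), (r1, s1), (r3, s1).
R accepts in {r2} and S accepts in {s0}; no reachable pair has both components accepting, so no string drives both machines to acceptance simultaneously and L(R) ∩ L(S) = ∅.
So no string is accepted by both, and the intersection is empty.

Yes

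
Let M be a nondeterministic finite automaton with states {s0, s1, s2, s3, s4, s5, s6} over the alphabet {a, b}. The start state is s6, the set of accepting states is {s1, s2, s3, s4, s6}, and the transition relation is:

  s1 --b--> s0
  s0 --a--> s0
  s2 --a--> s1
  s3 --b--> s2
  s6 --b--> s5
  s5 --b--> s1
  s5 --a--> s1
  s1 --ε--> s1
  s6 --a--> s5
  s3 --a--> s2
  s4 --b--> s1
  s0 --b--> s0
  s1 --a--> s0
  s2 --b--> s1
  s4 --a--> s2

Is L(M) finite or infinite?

The useful states (reachable from s6 and able to reach an accepting state) are {s1, s5, s6}.
Restricted to these states the transition graph has no cycle, so every accepting path has bounded length and L is finite.

finite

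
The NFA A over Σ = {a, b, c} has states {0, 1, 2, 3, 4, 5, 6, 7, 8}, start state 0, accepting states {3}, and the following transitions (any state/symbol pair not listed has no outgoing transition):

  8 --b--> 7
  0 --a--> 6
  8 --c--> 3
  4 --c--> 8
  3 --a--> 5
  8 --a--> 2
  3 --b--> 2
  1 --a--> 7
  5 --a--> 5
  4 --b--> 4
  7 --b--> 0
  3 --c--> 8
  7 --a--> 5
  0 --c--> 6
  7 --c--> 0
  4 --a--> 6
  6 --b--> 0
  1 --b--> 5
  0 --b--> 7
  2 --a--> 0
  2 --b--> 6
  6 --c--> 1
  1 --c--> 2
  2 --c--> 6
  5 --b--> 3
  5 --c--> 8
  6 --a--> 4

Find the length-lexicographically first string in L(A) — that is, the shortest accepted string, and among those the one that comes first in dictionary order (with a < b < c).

A breadth-first search from 0 reaches an accepting state first via the path 0 → 7 → 5 → 3 on input bab.
No string of length < 3 is accepted (BFS exhausts all shorter strings without reaching an accepting state), and bab is the lexicographically least accepting string of length 3.

bab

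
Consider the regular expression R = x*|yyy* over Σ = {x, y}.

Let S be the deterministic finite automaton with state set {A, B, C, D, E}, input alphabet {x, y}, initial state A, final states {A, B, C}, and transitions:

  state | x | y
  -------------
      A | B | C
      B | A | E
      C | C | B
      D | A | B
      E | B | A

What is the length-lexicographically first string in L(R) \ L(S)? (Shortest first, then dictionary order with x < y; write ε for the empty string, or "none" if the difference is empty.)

yyy

The string yyy is accepted by R but not by S.
No shorter string lies in the difference, and yyy is the lexicographically first length-3 string in L(R) \ L(S).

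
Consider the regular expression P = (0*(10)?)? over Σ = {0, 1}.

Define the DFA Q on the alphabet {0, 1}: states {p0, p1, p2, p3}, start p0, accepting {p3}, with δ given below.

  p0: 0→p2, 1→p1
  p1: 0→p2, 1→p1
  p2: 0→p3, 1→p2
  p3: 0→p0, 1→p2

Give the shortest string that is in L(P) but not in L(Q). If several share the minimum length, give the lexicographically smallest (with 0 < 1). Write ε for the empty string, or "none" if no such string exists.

ε

The empty string ε is accepted by P but not by Q.
Since ε is the unique shortest string, it is the required witness.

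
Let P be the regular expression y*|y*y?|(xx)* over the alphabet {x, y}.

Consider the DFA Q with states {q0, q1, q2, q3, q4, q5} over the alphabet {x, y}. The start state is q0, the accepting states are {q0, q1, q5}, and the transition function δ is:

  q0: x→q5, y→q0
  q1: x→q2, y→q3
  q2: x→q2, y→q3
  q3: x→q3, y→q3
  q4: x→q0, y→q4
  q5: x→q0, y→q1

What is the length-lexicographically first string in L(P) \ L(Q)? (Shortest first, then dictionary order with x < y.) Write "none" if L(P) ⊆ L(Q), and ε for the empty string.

Converting the expression P to a DFA (subset construction, then merging equivalent states) gives the minimal DFA with states {p0, p1, p2, p3, p4}, start state p0, accepting states {p0, p2, p3} and transitions p0: x→p1, y→p2; p1: x→p3, y→p4; p2: x→p4, y→p2; p3: x→p1, y→p4; p4: x→p4, y→p4.
Exploring the product automaton P × Q from the start pair (p0, q0), following both machines on each input symbol, reaches 9 state pairs: (p0, q0), (p1, q5), (p2, q0), (p3, q0), (p4, q1), (p4, q5), (p4, q0), (p4, q2), (p4, q3).
P accepts in {p0, p2, p3} and Q accepts in {q0, q1, q5}. The reachable pairs whose P-component is accepting are (p0, q0), (p2, q0), (p3, q0); in each of them the Q-component is accepting too, so the product for L(P) \ L(Q) (P-component accepting, Q-component rejecting) has no reachable accepting pair and the difference is empty.
So every string accepted by P is also accepted by Q: L(P) \ L(Q) = ∅ and there is no such string.

none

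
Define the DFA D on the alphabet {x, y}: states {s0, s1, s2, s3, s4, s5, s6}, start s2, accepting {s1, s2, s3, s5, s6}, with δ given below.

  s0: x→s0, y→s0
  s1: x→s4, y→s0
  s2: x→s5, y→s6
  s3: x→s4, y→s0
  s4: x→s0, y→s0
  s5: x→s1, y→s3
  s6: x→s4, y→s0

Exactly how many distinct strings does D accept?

5

The useful subgraph on states {s1, s2, s3, s5, s6} is acyclic, so L(D) is finite; the longest accepting path visits 3 useful states, giving maximum string length 2.
Counting accepting paths from s2 by length: 1 of length 0, 2 of length 1, 2 of length 2. Total 5.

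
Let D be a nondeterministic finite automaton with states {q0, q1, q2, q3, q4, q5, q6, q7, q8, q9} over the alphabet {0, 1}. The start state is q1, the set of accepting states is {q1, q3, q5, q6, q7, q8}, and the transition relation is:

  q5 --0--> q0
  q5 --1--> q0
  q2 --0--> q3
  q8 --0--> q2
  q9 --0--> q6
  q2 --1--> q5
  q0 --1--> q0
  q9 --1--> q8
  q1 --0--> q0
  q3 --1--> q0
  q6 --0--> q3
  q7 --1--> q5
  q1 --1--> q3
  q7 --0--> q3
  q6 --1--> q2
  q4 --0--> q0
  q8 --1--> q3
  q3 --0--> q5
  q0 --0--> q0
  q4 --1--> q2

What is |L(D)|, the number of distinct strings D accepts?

The useful subgraph on states {q1, q3, q5} is acyclic, so L(D) is finite; the longest accepting path visits 3 useful states, giving maximum string length 2.
Counting accepting paths from q1 by length: 1 of length 0, 1 of length 1, 1 of length 2. Total 3.

3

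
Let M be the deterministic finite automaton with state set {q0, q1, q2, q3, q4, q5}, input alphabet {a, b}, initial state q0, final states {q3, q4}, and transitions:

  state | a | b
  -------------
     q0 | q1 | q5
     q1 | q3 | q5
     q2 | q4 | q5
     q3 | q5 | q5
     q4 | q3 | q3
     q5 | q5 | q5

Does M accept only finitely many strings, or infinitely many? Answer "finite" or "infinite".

finite

The useful states (reachable from q0 and able to reach an accepting state) are {q0, q1, q3}.
Restricted to these states the transition graph has no cycle, so every accepting path has bounded length and L is finite.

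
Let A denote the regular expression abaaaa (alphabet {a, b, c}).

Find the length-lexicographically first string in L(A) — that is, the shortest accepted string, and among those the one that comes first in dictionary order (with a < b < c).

abaaaa

By inspection of the expression, no string of length less than 6 matches, and abaaaa is the lexicographically first match of length 6.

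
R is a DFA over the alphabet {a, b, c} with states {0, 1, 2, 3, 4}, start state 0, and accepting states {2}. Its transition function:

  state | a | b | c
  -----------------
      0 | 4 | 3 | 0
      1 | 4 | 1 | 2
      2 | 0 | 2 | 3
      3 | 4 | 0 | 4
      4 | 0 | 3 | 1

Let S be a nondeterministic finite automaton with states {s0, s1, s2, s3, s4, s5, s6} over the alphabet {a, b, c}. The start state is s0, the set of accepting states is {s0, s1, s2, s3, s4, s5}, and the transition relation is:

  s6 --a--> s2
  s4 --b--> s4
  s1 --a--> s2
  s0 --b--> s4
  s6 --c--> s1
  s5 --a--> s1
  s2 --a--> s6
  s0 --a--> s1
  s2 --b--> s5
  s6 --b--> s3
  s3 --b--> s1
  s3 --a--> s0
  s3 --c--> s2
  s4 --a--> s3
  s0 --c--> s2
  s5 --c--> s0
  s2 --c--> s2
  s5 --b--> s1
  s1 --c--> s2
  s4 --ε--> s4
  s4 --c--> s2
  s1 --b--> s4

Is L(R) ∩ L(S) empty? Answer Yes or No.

No

The string acc is accepted by both R and S.
Hence L(R) ∩ L(S) ≠ ∅.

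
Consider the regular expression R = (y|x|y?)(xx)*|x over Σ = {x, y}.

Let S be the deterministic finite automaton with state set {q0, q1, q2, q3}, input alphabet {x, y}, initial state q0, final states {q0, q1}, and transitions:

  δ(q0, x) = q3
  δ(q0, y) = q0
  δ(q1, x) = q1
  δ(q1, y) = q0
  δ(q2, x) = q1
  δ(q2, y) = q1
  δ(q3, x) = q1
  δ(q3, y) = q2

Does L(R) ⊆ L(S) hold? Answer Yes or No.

No

The string x is in L(R) but not in L(S).
So L(R) ⊄ L(S).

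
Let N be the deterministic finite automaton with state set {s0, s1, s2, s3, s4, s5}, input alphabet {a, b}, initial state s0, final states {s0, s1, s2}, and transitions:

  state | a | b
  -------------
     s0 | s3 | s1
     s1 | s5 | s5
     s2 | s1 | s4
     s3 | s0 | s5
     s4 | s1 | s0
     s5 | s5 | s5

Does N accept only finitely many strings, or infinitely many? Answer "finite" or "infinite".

State s0 is reachable from the start and can reach an accepting state, and it lies on the cycle s0 → s3 → s0.
Traversing that cycle any number of times yields accepted strings of unbounded length, so the language is infinite.

infinite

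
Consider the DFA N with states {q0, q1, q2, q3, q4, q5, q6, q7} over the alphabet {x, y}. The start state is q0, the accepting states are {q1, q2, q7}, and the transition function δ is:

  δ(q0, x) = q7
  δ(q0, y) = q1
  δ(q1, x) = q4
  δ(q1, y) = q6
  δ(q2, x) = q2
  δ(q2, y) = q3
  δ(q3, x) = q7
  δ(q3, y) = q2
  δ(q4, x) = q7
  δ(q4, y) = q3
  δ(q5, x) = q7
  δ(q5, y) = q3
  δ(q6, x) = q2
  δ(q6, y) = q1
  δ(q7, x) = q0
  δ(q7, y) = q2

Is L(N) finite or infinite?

State q2 is reachable from the start and can reach an accepting state, and it lies on the cycle q2 → q2.
Traversing that cycle any number of times yields accepted strings of unbounded length, so the language is infinite.

infinite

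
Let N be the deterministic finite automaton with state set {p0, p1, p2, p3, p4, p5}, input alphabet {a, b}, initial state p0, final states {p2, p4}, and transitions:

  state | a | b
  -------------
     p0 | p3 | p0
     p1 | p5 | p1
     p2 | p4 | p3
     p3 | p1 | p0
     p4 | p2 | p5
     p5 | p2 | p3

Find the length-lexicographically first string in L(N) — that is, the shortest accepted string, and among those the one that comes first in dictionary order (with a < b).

aaaa

A breadth-first search from p0 reaches an accepting state first via the path p0 → p3 → p1 → p5 → p2 on input aaaa.
No string of length < 4 is accepted (BFS exhausts all shorter strings without reaching an accepting state), and aaaa is the lexicographically least accepting string of length 4.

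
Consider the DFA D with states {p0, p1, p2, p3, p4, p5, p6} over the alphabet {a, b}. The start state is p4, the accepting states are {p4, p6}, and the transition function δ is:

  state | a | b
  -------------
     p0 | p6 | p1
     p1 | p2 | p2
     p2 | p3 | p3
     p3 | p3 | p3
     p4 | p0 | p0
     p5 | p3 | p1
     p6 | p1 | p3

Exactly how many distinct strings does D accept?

The useful subgraph on states {p0, p4, p6} is acyclic, so L(D) is finite; the longest accepting path visits 3 useful states, giving maximum string length 2.
Counting accepting paths from p4 by length: 1 of length 0, 2 of length 2. Total 3.

3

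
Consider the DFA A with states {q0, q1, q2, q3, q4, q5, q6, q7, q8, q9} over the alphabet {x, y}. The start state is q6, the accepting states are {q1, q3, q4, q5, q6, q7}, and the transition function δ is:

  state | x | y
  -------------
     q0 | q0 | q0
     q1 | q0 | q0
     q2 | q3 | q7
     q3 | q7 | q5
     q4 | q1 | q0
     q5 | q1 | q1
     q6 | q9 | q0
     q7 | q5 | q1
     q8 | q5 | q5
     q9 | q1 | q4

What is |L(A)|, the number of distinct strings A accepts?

The useful subgraph on states {q1, q4, q6, q9} is acyclic, so L(A) is finite; the longest accepting path visits 4 useful states, giving maximum string length 3.
Counting accepting paths from q6 by length: 1 of length 0, 2 of length 2, 1 of length 3. Total 4.

4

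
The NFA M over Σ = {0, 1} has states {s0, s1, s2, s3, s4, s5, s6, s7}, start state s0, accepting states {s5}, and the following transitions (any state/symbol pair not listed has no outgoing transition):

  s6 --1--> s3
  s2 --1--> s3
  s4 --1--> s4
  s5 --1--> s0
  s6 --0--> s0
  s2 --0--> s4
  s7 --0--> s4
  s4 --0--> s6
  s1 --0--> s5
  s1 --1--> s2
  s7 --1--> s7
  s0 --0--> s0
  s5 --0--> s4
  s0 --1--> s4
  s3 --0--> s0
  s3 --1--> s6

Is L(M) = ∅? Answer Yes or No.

The states reachable from the start state are {s0, s3, s4, s6}.
None of the accepting states {s5} is reachable, so no string is accepted and L(M) = ∅.

Yes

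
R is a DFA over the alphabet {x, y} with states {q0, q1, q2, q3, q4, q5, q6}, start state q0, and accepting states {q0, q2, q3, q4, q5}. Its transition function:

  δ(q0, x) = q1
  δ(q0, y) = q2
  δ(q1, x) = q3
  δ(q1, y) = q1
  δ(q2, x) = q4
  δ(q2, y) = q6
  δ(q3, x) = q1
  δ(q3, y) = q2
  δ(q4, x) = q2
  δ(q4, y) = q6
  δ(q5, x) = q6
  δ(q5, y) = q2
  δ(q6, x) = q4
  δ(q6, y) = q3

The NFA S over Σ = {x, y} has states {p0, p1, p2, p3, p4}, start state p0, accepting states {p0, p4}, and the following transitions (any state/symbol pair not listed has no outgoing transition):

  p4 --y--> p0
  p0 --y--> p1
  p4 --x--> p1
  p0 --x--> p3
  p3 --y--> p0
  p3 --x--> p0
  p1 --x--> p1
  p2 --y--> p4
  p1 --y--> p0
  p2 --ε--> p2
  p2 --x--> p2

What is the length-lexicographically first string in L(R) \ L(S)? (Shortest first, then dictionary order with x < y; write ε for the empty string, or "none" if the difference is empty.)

The string y is accepted by R but not by S.
No shorter string lies in the difference, and y is the lexicographically first length-1 string in L(R) \ L(S).

y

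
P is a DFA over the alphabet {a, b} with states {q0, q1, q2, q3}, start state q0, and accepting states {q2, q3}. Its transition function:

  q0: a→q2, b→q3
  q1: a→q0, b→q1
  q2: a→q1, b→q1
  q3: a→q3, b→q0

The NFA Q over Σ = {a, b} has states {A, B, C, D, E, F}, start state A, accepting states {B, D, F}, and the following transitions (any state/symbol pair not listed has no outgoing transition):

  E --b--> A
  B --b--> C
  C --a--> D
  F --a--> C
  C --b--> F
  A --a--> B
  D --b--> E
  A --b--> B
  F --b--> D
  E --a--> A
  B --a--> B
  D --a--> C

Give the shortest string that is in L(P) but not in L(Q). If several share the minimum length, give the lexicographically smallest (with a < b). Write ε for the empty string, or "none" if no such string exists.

The string aaab is accepted by P but not by Q.
No shorter string lies in the difference, and aaab is the lexicographically first length-4 string in L(P) \ L(Q).

aaab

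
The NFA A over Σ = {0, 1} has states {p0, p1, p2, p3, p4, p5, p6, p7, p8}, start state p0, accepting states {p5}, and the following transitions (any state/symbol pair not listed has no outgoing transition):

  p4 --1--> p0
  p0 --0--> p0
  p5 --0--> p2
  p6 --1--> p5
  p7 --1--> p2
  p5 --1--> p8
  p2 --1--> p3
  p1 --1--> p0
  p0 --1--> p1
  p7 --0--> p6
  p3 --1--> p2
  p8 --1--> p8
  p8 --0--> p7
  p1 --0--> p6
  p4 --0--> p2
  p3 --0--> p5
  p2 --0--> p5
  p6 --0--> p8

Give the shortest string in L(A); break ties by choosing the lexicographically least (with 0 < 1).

101

A breadth-first search from p0 reaches an accepting state first via the path p0 → p1 → p6 → p5 on input 101.
No string of length < 3 is accepted (BFS exhausts all shorter strings without reaching an accepting state), and 101 is the lexicographically least accepting string of length 3.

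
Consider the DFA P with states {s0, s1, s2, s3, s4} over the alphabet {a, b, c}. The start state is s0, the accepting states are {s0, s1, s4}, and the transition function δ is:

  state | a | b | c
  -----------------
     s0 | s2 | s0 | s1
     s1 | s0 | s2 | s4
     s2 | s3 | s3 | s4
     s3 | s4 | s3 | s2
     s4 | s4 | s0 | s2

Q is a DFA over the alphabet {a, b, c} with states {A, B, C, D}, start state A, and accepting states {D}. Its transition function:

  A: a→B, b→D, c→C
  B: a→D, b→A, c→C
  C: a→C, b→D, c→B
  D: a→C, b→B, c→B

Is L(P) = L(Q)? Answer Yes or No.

The empty string ε is accepted by P but rejected by Q.
So L(P) ≠ L(Q).

No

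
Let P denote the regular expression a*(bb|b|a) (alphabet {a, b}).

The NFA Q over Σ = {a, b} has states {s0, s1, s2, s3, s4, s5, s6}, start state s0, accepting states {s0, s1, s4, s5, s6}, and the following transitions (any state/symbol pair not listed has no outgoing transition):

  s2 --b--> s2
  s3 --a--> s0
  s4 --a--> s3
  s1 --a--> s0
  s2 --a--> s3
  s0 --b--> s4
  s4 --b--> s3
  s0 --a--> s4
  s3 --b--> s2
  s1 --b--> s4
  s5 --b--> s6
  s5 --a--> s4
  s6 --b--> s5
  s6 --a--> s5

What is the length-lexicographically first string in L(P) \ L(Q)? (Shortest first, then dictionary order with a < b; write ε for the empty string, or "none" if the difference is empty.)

aa

The string aa is accepted by P but not by Q.
No shorter string lies in the difference, and aa is the lexicographically first length-2 string in L(P) \ L(Q).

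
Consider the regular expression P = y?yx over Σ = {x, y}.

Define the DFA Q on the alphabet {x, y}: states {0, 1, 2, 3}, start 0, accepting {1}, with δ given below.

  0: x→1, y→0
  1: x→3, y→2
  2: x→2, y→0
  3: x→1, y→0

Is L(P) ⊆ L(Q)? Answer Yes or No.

Converting the expression P to a DFA (subset construction, then merging equivalent states) gives the minimal DFA with states {p0, p1, p2, p3, p4}, start state p0, accepting states {p3} and transitions p0: x→p1, y→p2; p1: x→p1, y→p1; p2: x→p3, y→p4; p3: x→p1, y→p1; p4: x→p3, y→p1.
Exploring the product automaton P × Q from the start pair (p0, 0), following both machines on each input symbol, reaches 8 state pairs: (p0, 0), (p1, 1), (p2, 0), (p1, 3), (p1, 2), (p3, 1), (p4, 0), (p1, 0).
P accepts in {p3} and Q accepts in {1}. The reachable pairs whose P-component is accepting are (p3, 1); in each of them the Q-component is accepting too, so the product for L(P) \ L(Q) (P-component accepting, Q-component rejecting) has no reachable accepting pair and the difference is empty.
Hence every string in L(P) is also in L(Q).

Yes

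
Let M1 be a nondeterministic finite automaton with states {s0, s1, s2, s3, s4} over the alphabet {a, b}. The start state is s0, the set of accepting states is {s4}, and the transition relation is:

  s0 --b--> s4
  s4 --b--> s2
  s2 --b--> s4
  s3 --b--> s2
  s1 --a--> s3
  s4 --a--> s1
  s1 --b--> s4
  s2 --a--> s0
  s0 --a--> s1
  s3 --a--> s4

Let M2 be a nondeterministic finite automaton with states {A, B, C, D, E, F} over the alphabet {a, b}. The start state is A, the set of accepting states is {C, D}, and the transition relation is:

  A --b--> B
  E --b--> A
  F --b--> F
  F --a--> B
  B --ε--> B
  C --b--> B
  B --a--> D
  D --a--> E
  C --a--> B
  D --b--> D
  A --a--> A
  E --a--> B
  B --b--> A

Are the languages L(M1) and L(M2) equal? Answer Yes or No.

The string b is accepted by M1 but rejected by M2.
So L(M1) ≠ L(M2).

No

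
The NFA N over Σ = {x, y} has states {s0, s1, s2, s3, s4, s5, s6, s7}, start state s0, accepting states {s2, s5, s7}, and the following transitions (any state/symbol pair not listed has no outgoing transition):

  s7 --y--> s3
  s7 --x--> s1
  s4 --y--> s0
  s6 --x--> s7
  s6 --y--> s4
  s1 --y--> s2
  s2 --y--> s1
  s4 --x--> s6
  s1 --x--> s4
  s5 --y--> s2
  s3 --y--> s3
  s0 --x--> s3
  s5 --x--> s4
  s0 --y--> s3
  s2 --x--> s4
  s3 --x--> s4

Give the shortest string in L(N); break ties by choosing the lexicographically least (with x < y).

A breadth-first search from s0 reaches an accepting state first via the path s0 → s3 → s4 → s6 → s7 on input xxxx.
No string of length < 4 is accepted (BFS exhausts all shorter strings without reaching an accepting state), and xxxx is the lexicographically least accepting string of length 4.

xxxx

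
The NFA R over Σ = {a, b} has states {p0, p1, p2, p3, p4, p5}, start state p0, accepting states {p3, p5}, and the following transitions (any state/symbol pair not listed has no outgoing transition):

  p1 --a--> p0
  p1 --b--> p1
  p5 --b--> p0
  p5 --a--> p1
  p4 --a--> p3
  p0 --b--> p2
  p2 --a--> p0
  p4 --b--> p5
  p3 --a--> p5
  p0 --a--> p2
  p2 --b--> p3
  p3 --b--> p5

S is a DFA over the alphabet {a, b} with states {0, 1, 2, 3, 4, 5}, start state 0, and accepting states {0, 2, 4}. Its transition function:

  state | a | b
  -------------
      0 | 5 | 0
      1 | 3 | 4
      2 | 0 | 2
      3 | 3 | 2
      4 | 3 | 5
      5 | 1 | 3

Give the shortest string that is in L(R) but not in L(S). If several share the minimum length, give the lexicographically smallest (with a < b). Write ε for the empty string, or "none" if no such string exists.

ab

The string ab is accepted by R but not by S.
No shorter string lies in the difference, and ab is the lexicographically first length-2 string in L(R) \ L(S).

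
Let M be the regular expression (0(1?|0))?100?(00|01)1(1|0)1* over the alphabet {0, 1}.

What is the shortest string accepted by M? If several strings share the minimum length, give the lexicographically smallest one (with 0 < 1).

By inspection of the expression, no string of length less than 6 matches, and 100010 is the lexicographically first match of length 6.

100010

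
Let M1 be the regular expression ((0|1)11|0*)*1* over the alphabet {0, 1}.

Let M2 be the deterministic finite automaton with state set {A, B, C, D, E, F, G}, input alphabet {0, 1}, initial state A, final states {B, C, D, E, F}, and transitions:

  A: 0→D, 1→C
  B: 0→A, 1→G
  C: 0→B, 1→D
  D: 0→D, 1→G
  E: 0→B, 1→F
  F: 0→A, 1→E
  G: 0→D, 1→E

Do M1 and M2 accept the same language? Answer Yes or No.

No

The empty string ε is accepted by M1 but rejected by M2.
So L(M1) ≠ L(M2).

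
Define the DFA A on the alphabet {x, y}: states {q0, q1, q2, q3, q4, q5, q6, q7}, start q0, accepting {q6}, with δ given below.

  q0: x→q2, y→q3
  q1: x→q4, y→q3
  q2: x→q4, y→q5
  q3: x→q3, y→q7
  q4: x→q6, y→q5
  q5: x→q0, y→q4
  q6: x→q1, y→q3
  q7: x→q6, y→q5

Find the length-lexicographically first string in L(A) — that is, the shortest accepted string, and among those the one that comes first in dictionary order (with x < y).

A breadth-first search from q0 reaches an accepting state first via the path q0 → q2 → q4 → q6 on input xxx.
No string of length < 3 is accepted (BFS exhausts all shorter strings without reaching an accepting state), and xxx is the lexicographically least accepting string of length 3.

xxx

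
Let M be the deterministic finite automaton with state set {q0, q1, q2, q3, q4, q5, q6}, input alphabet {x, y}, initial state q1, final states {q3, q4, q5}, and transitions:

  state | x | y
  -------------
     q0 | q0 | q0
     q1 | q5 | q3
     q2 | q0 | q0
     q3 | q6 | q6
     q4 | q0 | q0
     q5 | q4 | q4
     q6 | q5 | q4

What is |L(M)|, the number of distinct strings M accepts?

The useful subgraph on states {q1, q3, q4, q5, q6} is acyclic, so L(M) is finite; the longest accepting path visits 5 useful states, giving maximum string length 4.
Counting accepting paths from q1 by length: 2 of length 1, 2 of length 2, 4 of length 3, 4 of length 4. Total 12.

12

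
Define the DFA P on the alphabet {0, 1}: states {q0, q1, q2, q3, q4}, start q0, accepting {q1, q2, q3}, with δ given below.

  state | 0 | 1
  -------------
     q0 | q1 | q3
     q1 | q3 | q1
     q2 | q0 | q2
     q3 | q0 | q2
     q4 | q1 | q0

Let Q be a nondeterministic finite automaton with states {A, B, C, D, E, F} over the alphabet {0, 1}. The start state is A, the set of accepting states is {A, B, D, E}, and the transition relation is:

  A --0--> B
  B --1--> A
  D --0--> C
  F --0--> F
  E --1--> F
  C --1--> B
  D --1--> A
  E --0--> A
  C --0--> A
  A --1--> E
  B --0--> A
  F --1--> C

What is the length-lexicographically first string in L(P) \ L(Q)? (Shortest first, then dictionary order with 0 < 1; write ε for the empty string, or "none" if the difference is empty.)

The string 11 is accepted by P but not by Q.
No shorter string lies in the difference, and 11 is the lexicographically first length-2 string in L(P) \ L(Q).

11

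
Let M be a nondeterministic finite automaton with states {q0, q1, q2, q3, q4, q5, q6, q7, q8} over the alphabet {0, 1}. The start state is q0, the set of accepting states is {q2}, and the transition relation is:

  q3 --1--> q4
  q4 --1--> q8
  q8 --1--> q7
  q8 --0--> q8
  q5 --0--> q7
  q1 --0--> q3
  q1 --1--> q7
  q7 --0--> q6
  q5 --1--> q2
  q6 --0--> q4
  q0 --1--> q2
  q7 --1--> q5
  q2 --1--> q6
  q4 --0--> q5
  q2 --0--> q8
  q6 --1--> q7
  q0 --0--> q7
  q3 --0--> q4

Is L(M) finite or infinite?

State q8 is reachable from the start and can reach an accepting state, and it lies on the cycle q8 → q8.
Traversing that cycle any number of times yields accepted strings of unbounded length, so the language is infinite.

infinite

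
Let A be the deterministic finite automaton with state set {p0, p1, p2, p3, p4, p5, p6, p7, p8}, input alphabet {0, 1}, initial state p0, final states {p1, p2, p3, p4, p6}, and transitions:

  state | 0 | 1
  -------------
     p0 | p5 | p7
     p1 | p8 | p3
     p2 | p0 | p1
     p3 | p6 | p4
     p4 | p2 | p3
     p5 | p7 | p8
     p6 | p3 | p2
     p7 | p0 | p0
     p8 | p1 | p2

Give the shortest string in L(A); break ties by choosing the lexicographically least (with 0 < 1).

A breadth-first search from p0 reaches an accepting state first via the path p0 → p5 → p8 → p1 on input 010.
No string of length < 3 is accepted (BFS exhausts all shorter strings without reaching an accepting state), and 010 is the lexicographically least accepting string of length 3.

010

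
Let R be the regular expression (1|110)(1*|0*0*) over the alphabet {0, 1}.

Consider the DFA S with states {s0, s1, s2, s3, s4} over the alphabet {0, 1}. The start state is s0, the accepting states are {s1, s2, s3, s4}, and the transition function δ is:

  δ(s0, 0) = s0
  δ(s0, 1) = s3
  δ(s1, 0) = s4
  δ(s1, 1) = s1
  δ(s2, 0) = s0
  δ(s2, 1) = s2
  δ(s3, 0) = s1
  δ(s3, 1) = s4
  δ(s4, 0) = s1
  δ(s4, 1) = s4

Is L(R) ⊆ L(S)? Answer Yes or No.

Yes

Converting the expression R to a DFA (subset construction, then merging equivalent states) gives the minimal DFA with states {r0, r1, r2, r3, r4, r5, r6}, start state r0, accepting states {r2, r3, r4, r5, r6} and transitions r0: 0→r1, 1→r2; r1: 0→r1, 1→r1; r2: 0→r3, 1→r4; r3: 0→r3, 1→r1; r4: 0→r5, 1→r6; r5: 0→r3, 1→r6; r6: 0→r1, 1→r6.
Exploring the product automaton R × S from the start pair (r0, s0), following both machines on each input symbol, reaches 12 state pairs: (r0, s0), (r1, s0), (r2, s3), (r1, s3), (r3, s1), (r4, s4), (r1, s1), (r1, s4), (r3, s4), (r5, s1), (r6, s4), (r6, s1).
R accepts in {r2, r3, r4, r5, r6} and S accepts in {s1, s2, s3, s4}. The reachable pairs whose R-component is accepting are (r2, s3), (r3, s1), (r4, s4), (r3, s4), (r5, s1), (r6, s4), (r6, s1); in each of them the S-component is accepting too, so the product for L(R) \ L(S) (R-component accepting, S-component rejecting) has no reachable accepting pair and the difference is empty.
Hence every string in L(R) is also in L(S).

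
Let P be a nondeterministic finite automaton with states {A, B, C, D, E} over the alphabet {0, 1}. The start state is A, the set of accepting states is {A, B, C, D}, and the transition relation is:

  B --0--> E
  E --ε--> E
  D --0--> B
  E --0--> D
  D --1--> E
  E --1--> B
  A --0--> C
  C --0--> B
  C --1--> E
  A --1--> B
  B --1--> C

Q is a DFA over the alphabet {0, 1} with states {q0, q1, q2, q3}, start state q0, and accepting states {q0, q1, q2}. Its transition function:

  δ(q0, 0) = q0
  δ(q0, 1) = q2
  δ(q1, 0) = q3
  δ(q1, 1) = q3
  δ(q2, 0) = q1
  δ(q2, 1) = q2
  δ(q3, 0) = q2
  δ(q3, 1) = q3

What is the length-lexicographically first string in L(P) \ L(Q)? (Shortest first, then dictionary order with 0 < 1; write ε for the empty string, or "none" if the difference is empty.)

The string 100 is accepted by P but not by Q.
No shorter string lies in the difference, and 100 is the lexicographically first length-3 string in L(P) \ L(Q).

100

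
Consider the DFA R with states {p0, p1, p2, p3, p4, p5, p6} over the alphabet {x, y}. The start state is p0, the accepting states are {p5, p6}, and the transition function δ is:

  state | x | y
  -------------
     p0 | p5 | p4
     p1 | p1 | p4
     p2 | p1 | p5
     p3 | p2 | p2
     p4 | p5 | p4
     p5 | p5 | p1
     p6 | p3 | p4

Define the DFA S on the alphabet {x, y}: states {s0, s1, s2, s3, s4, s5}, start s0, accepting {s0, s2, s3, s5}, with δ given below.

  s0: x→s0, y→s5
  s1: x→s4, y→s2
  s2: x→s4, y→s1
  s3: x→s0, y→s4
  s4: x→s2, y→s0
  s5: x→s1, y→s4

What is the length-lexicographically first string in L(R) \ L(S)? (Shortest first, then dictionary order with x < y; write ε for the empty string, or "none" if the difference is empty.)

yx

The string yx is accepted by R but not by S.
No shorter string lies in the difference, and yx is the lexicographically first length-2 string in L(R) \ L(S).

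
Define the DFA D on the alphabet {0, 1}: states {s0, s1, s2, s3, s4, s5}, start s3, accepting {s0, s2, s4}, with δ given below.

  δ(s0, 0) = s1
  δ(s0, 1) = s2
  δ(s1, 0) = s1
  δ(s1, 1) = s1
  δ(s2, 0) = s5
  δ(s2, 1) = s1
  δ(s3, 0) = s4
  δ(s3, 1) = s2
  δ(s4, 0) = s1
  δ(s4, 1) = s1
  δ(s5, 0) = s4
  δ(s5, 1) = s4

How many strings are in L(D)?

The useful subgraph on states {s2, s3, s4, s5} is acyclic, so L(D) is finite; the longest accepting path visits 4 useful states, giving maximum string length 3.
Counting accepting paths from s3 by length: 2 of length 1, 2 of length 3. Total 4.

4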